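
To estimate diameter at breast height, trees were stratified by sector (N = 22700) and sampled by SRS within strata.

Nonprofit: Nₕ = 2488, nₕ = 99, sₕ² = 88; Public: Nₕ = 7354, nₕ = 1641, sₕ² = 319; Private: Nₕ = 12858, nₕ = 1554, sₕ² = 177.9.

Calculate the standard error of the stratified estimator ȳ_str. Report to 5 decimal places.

0.24165

Var(ȳ_str) = Σₕ Wₕ²(1 − fₕ)sₕ²/nₕ with Wₕ = Nₕ/N, N = 22700.
Nonprofit: Wₕ = 0.10960352; term = 0.10960352²·(1 − 0.03979100)·88/99 = 0.010253268.
Public: Wₕ = 0.32396476; term = 0.32396476²·(1 − 0.22314387)·319/1641 = 0.015849597.
Private: Wₕ = 0.56643172; term = 0.56643172²·(1 − 0.12085861)·177.9/1554 = 0.032290799.
Sum = 0.058393664.
SE = √(0.058393664) = 0.24165.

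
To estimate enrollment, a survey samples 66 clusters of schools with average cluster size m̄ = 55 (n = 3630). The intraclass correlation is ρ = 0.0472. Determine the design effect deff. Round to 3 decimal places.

deff = 1 + (55 − 1)·0.0472 = 1 + 2.5488 = 3.5488.

3.549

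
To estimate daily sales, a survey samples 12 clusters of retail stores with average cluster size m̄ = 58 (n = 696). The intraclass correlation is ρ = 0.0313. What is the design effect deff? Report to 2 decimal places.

2.78

deff = 1 + (58 − 1)·0.0313 = 1 + 1.7841 = 2.7841.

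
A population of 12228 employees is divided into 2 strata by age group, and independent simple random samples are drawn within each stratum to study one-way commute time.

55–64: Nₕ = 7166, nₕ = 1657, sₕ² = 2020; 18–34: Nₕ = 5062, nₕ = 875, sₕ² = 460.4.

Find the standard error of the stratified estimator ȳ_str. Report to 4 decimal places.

0.6296

Var(ȳ_str) = Σₕ Wₕ²(1 − fₕ)sₕ²/nₕ with Wₕ = Nₕ/N, N = 12228.
55–64: Wₕ = 0.58603206; term = 0.58603206²·(1 − 0.23123081)·2020/1657 = 0.32186042.
18–34: Wₕ = 0.41396794; term = 0.41396794²·(1 − 0.17285658)·460.4/875 = 0.074583284.
Sum = 0.3964437.
SE = √(0.3964437) = 0.6296.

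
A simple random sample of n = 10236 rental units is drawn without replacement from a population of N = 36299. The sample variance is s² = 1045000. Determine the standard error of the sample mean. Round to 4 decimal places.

8.5617

Under SRS without replacement, Var(ȳ) = (1 − f)·s²/n with f = n/N = 10236/36299 = 0.28199124.
Var(ȳ) = (1 − 0.28199124)·1045000/10236 = 0.71800876·102.09066 = 73.301989.
SE(ȳ) = √(73.301989) = 8.5617.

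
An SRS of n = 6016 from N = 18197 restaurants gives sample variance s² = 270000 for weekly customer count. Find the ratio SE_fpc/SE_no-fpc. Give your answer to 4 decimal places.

0.8182

f = n/N = 6016/18197 = 0.33060395.
SE_no-fpc = √(s²/n) = 6.6992775; SE_fpc = √((1−f)s²/n) = 5.4811229.
Ratio = √(1−f) = 0.81816628.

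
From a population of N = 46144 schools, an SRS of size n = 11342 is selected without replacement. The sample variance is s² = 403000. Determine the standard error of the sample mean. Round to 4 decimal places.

5.1767

Under SRS without replacement, Var(ȳ) = (1 − f)·s²/n with f = n/N = 11342/46144 = 0.24579577.
Var(ȳ) = (1 − 0.24579577)·403000/11342 = 0.75420423·35.531652 = 26.798122.
SE(ȳ) = √(26.798122) = 5.1767.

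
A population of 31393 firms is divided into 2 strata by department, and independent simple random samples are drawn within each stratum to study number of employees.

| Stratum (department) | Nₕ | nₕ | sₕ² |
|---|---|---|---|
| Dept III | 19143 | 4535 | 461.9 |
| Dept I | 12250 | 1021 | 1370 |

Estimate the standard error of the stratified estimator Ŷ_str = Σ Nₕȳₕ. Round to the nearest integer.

Var(Ŷ_str) = Σₕ Nₕ²(1 − fₕ)sₕ²/nₕ.
Dept III: 19143²·(1 − 4535/19143)·461.9/4535 = 2.8482062 × 10^7.
Dept I: 12250²·(1 − 1021/12250)·1370/1021 = 1.8457463 × 10^8.
Sum = 2.1305669 × 10^8.
SE = √(2.1305669 × 10^8) = 14596.

14596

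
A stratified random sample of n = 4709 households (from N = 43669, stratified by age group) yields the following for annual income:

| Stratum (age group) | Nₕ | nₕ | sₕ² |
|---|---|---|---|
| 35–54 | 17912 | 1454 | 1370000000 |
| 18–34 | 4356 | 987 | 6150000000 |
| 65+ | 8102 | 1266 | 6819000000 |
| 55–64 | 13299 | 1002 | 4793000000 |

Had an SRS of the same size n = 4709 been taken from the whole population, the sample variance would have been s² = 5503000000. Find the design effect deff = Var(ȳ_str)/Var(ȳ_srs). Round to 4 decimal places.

0.7292

Var(ȳ_str) = Σ Wₕ²(1−fₕ)sₕ²/nₕ with Wₕ = Nₕ/43669:
  35–54: (17912/43669)²·(1−1454/17912)·1370000000/1454 = 145656.81
  18–34: (4356/43669)²·(1−987/4356)·6150000000/987 = 47951.296
  65+: (8102/43669)²·(1−1266/8102)·6819000000/1266 = 156435.31
  55–64: (13299/43669)²·(1−1002/13299)·4793000000/1002 = 410214.85
  → Var(ȳ_str) = 760258.27.
Var(ȳ_srs) = (1 − 4709/43669)·5503000000/4709 = 1.0425971 × 10^6.
deff = 760258.27 / (1.0425971 × 10^6) = 0.7292.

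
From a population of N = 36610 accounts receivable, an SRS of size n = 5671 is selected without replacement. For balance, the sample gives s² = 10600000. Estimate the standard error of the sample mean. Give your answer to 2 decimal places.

39.74

Under SRS without replacement, Var(ȳ) = (1 − f)·s²/n with f = n/N = 5671/36610 = 0.15490303.
Var(ȳ) = (1 − 0.15490303)·10600000/5671 = 0.84509697·1869.1589 = 1579.6205.
SE(ȳ) = √(1579.6205) = 39.74.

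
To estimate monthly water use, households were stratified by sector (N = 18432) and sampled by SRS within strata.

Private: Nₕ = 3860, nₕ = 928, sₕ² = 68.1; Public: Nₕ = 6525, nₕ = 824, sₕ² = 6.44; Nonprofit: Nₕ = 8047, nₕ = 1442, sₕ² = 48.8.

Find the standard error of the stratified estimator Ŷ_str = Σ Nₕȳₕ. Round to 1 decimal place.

1708.8

Var(Ŷ_str) = Σₕ Nₕ²(1 − fₕ)sₕ²/nₕ.
Private: 3860²·(1 − 928/3860)·68.1/928 = 830520.59.
Public: 6525²·(1 − 824/6525)·6.44/824 = 290730.24.
Nonprofit: 8047²·(1 − 1442/8047)·48.8/1442 = 1.798711 × 10^6.
Sum = 2.9199618 × 10^6.
SE = √(2.9199618 × 10^6) = 1708.8.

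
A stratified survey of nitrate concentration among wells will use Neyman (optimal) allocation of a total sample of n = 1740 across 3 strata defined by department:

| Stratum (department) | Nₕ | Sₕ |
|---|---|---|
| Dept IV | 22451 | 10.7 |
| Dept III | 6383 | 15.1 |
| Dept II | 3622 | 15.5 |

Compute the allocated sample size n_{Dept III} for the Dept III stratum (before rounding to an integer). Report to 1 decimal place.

427.0

Neyman allocation: nₕ = n·NₕSₕ / Σⱼ NⱼSⱼ.
Σ NⱼSⱼ = 22451·10.7 + 6383·15.1 + 3622·15.5 = 392750.
n_{Dept III} = 1740·6383·15.1 / 392750 = 427.0.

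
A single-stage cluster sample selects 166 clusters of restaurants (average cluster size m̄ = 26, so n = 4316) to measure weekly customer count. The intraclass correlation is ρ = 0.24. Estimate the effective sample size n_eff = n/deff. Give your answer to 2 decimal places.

deff = 1 + (26 − 1)·0.24 = 1 + 6 = 7.
n_eff = 4316 / 7 = 616.57.

616.57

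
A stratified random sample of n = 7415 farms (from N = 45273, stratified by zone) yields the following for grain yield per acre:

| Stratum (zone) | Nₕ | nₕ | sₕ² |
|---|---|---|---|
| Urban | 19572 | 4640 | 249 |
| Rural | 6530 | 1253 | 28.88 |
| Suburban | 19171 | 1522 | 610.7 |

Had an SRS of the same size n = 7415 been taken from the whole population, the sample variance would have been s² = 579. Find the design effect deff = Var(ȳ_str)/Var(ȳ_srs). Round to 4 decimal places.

1.1375

Var(ȳ_str) = Σ Wₕ²(1−fₕ)sₕ²/nₕ with Wₕ = Nₕ/45273:
  Urban: (19572/45273)²·(1−4640/19572)·249/4640 = 0.007651666
  Rural: (6530/45273)²·(1−1253/6530)·28.88/1253 = 3.8749655 × 10^-4
  Suburban: (19171/45273)²·(1−1522/19171)·610.7/1522 = 0.066236838
  → Var(ȳ_str) = 0.074276001.
Var(ȳ_srs) = (1 − 7415/45273)·579/7415 = 0.065295883.
deff = 0.074276001 / 0.065295883 = 1.1375.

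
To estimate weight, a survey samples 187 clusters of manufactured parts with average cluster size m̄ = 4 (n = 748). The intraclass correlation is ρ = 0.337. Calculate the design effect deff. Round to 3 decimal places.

2.011

deff = 1 + (4 − 1)·0.337 = 1 + 1.011 = 2.011.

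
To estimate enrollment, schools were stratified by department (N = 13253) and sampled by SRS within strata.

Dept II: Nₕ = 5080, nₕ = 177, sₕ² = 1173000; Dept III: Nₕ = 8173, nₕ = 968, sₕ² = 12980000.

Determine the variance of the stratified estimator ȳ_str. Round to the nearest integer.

5435

Var(ȳ_str) = Σₕ Wₕ²(1 − fₕ)sₕ²/nₕ with Wₕ = Nₕ/N, N = 13253.
Dept II: Wₕ = 0.38330944; term = 0.38330944²·(1 − 0.03484252)·1173000/177 = 939.77082.
Dept III: Wₕ = 0.61669056; term = 0.61669056²·(1 − 0.11843876)·12980000/968 = 4495.5872.
Sum = 5435.358.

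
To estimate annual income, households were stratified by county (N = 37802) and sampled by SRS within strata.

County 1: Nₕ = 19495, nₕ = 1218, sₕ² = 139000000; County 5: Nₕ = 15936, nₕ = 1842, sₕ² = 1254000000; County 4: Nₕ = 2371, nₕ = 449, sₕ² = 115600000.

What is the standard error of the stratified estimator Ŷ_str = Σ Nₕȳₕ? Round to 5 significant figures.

Var(Ŷ_str) = Σₕ Nₕ²(1 − fₕ)sₕ²/nₕ.
County 1: 19495²·(1 − 1218/19495)·139000000/1218 = 4.0662649 × 10^13.
County 5: 15936²·(1 − 1842/15936)·1254000000/1842 = 1.5290493 × 10^14.
County 4: 2371²·(1 − 449/2371)·115600000/449 = 1.1732659 × 10^12.
Sum = 1.9474084 × 10^14.
SE = √(1.9474084 × 10^14) = 1.3955 × 10^7.

1.3955 × 10^7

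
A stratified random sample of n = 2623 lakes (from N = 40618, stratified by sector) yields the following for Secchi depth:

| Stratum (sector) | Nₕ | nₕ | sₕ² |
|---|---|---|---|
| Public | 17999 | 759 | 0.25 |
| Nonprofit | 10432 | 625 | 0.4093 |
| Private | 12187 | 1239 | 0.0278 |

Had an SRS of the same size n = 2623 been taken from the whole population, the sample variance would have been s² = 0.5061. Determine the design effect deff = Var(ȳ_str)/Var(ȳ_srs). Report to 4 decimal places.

Var(ȳ_str) = Σ Wₕ²(1−fₕ)sₕ²/nₕ with Wₕ = Nₕ/40618:
  Public: (17999/40618)²·(1−759/17999)·0.25/759 = 6.1950783 × 10^-5
  Nonprofit: (10432/40618)²·(1−625/10432)·0.4093/625 = 4.0609572 × 10^-5
  Private: (12187/40618)²·(1−1239/12187)·0.0278/1239 = 1.8145462 × 10^-6
  → Var(ȳ_str) = 1.043749 × 10^-4.
Var(ȳ_srs) = (1 − 2623/40618)·0.5061/2623 = 1.8048701 × 10^-4.
deff = (1.043749 × 10^-4) / (1.8048701 × 10^-4) = 0.5783.

0.5783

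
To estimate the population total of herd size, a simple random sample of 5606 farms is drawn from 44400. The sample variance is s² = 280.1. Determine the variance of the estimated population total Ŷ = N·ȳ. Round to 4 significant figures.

8.606 × 10^7

Var(Ŷ) = N²·Var(ȳ) = N²·(1 − n/N)·s²/n.
f = 5606/44400 = 0.12626126; Var(ȳ) = 0.87373874·280.1/5606 = 0.043655765.
Var(Ŷ) = 44400² · 0.043655765 = 8.6061229 × 10^7.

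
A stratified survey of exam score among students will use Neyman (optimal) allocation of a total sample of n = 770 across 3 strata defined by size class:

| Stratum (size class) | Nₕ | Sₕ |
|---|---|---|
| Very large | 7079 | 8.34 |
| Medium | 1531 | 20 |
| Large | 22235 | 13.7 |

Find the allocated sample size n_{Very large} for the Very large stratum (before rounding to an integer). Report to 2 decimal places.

Neyman allocation: nₕ = n·NₕSₕ / Σⱼ NⱼSⱼ.
Σ NⱼSⱼ = 7079·8.34 + 1531·20 + 22235·13.7 = 394278.36.
n_{Very large} = 770·7079·8.34 / 394278.36 = 115.30.

115.30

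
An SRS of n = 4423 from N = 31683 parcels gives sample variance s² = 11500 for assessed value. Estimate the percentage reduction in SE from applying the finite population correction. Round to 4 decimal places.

f = n/N = 4423/31683 = 0.13960168.
SE_no-fpc = √(s²/n) = 1.6124656; SE_fpc = √((1−f)s²/n) = 1.4956853.
Ratio = √(1−f) = 0.92757658. Reduction = 100·(1 − 0.92757658) = 7.2423%.

7.2423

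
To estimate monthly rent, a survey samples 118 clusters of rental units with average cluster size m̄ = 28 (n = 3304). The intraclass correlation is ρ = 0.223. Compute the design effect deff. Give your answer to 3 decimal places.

deff = 1 + (28 − 1)·0.223 = 1 + 6.021 = 7.021.

7.021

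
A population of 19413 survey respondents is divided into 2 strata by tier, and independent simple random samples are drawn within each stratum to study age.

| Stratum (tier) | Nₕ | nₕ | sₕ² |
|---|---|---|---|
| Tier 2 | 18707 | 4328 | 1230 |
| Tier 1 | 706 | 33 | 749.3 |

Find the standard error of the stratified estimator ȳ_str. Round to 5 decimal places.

Var(ȳ_str) = Σₕ Wₕ²(1 − fₕ)sₕ²/nₕ with Wₕ = Nₕ/N, N = 19413.
Tier 2: Wₕ = 0.96363262; term = 0.96363262²·(1 − 0.23135725)·1230/4328 = 0.2028455.
Tier 1: Wₕ = 0.03636738; term = 0.03636738²·(1 − 0.04674221)·749.3/33 = 0.028627027.
Sum = 0.23147253.
SE = √(0.23147253) = 0.48112.

0.48112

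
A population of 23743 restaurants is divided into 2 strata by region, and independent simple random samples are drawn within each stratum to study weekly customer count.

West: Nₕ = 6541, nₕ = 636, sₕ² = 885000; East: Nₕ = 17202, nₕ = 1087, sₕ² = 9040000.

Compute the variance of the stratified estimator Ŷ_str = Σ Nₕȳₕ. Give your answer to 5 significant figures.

Var(Ŷ_str) = Σₕ Nₕ²(1 − fₕ)sₕ²/nₕ.
West: 6541²·(1 − 636/6541)·885000/636 = 5.3746502 × 10^10.
East: 17202²·(1 − 1087/17202)·9040000/1087 = 2.3054098 × 10^12.
Sum = 2.3591563 × 10^12.

2.3592 × 10^12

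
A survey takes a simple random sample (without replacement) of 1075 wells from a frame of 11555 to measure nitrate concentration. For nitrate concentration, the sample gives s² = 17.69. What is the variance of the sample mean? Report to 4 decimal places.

0.0149

Under SRS without replacement, Var(ȳ) = (1 − f)·s²/n with f = n/N = 1075/11555 = 0.09303332.
Var(ȳ) = (1 − 0.09303332)·17.69/1075 = 0.90696668·0.016455814 = 0.014924875.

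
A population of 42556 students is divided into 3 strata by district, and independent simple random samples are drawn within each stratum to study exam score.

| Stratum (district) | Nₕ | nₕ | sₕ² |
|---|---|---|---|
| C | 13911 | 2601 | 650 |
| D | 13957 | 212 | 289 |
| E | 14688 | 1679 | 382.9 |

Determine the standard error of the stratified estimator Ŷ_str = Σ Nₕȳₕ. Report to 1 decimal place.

18558.3

Var(Ŷ_str) = Σₕ Nₕ²(1 − fₕ)sₕ²/nₕ.
C: 13911²·(1 − 2601/13911)·650/2601 = 3.931823 × 10^7.
D: 13957²·(1 − 212/13957)·289/212 = 2.6151632 × 10^8.
E: 14688²·(1 − 1679/14688)·382.9/1679 = 4.3575386 × 10^7.
Sum = 3.4440994 × 10^8.
SE = √(3.4440994 × 10^8) = 18558.3.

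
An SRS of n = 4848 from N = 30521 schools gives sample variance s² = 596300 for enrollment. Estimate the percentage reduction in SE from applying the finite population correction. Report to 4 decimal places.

8.2853

f = n/N = 4848/30521 = 0.15884145.
SE_no-fpc = √(s²/n) = 11.090499; SE_fpc = √((1−f)s²/n) = 10.171618.
Ratio = √(1−f) = 0.91714696. Reduction = 100·(1 − 0.91714696) = 8.2853%.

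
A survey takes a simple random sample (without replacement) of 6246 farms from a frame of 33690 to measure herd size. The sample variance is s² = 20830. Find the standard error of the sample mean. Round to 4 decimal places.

Under SRS without replacement, Var(ȳ) = (1 − f)·s²/n with f = n/N = 6246/33690 = 0.18539626.
Var(ȳ) = (1 − 0.18539626)·20830/6246 = 0.81460374·3.3349344 = 2.71665.
SE(ȳ) = √(2.71665) = 1.6482.

1.6482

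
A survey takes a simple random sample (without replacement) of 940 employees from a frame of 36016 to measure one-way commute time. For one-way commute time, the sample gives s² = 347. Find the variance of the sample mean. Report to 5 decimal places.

0.35951

Under SRS without replacement, Var(ȳ) = (1 − f)·s²/n with f = n/N = 940/36016 = 0.02609951.
Var(ȳ) = (1 − 0.02609951)·347/940 = 0.97390049·0.36914894 = 0.35951433.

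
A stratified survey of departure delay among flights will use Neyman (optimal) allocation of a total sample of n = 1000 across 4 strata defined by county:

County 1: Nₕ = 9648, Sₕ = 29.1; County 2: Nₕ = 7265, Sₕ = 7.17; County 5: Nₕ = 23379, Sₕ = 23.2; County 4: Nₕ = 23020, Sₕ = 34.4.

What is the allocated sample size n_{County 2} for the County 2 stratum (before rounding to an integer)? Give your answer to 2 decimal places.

31.25

Neyman allocation: nₕ = n·NₕSₕ / Σⱼ NⱼSⱼ.
Σ NⱼSⱼ = 9648·29.1 + 7265·7.17 + 23379·23.2 + 23020·34.4 = 1.6671276 × 10^6.
n_{County 2} = 1000·7265·7.17 / (1.6671276 × 10^6) = 31.25.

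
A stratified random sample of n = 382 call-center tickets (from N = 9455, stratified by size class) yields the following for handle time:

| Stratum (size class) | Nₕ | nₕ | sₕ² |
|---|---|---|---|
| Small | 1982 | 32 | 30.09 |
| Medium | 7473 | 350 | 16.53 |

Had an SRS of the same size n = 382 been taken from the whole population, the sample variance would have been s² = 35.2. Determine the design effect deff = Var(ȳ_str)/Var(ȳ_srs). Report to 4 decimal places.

Var(ȳ_str) = Σ Wₕ²(1−fₕ)sₕ²/nₕ with Wₕ = Nₕ/9455:
  Small: (1982/9455)²·(1−32/1982)·30.09/32 = 0.040652514
  Medium: (7473/9455)²·(1−350/7473)·16.53/350 = 0.028121577
  → Var(ȳ_str) = 0.068774091.
Var(ȳ_srs) = (1 − 382/9455)·35.2/382 = 0.088423699.
deff = 0.068774091 / 0.088423699 = 0.7778.

0.7778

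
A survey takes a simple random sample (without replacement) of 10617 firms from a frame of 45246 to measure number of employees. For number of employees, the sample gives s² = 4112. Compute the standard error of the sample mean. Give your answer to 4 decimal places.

0.5444

Under SRS without replacement, Var(ȳ) = (1 − f)·s²/n with f = n/N = 10617/45246 = 0.23465058.
Var(ȳ) = (1 − 0.23465058)·4112/10617 = 0.76534942·0.38730338 = 0.29642242.
SE(ȳ) = √(0.29642242) = 0.5444.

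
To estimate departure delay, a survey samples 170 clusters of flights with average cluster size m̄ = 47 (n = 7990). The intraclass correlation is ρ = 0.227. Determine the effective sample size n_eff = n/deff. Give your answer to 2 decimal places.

deff = 1 + (47 − 1)·0.227 = 1 + 10.442 = 11.442.
n_eff = 7990 / 11.442 = 698.30.

698.30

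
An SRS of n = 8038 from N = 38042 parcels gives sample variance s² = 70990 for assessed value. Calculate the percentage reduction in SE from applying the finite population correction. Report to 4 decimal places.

11.1908

f = n/N = 8038/38042 = 0.21129278.
SE_no-fpc = √(s²/n) = 2.9718343; SE_fpc = √((1−f)s²/n) = 2.6392619.
Ratio = √(1−f) = 0.88809190. Reduction = 100·(1 − 0.88809190) = 11.1908%.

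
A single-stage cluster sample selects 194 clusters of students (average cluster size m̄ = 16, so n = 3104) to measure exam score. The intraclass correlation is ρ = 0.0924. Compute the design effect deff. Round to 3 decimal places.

deff = 1 + (16 − 1)·0.0924 = 1 + 1.386 = 2.386.

2.386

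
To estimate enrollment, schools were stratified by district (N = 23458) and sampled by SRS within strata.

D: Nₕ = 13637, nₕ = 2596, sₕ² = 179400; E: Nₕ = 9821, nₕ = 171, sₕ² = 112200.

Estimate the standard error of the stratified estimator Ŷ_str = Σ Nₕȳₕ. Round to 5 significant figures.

269420

Var(Ŷ_str) = Σₕ Nₕ²(1 − fₕ)sₕ²/nₕ.
D: 13637²·(1 − 2596/13637)·179400/2596 = 1.040507 × 10^10.
E: 9821²·(1 − 171/9821)·112200/171 = 6.218416 × 10^10.
Sum = 7.258923 × 10^10.
SE = √(7.258923 × 10^10) = 269420.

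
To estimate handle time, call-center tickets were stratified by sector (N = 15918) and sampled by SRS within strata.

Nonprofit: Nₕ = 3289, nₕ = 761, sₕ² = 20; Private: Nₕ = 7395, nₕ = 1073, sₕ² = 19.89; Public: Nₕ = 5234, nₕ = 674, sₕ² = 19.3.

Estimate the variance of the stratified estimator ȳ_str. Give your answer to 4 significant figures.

Var(ȳ_str) = Σₕ Wₕ²(1 − fₕ)sₕ²/nₕ with Wₕ = Nₕ/N, N = 15918.
Nonprofit: Wₕ = 0.20662143; term = 0.20662143²·(1 − 0.23137732)·20/761 = 8.6240106 × 10^-4.
Private: Wₕ = 0.46456841; term = 0.46456841²·(1 − 0.14509804)·19.89/1073 = 0.0034201939.
Public: Wₕ = 0.32881015; term = 0.32881015²·(1 − 0.12877340)·19.3/674 = 0.0026972362.
Sum = 0.0069798312.

0.006980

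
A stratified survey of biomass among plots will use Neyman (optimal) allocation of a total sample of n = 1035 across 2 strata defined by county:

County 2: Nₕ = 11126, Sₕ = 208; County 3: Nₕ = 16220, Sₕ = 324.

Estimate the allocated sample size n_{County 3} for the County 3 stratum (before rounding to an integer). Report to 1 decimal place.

Neyman allocation: nₕ = n·NₕSₕ / Σⱼ NⱼSⱼ.
Σ NⱼSⱼ = 11126·208 + 16220·324 = 7.569488 × 10^6.
n_{County 3} = 1035·16220·324 / (7.569488 × 10^6) = 718.6.

718.6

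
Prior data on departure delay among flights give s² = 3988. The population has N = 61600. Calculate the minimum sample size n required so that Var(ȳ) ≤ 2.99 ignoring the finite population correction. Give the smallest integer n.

1334

Without fpc, n₀ = s²/D = 3988/2.99 = 1333.7793.
Rounding up, n = 1334.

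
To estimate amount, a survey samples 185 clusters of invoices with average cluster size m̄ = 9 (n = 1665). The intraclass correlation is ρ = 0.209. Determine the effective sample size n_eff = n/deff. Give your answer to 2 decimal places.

deff = 1 + (9 − 1)·0.209 = 1 + 1.672 = 2.672.
n_eff = 1665 / 2.672 = 623.13.

623.13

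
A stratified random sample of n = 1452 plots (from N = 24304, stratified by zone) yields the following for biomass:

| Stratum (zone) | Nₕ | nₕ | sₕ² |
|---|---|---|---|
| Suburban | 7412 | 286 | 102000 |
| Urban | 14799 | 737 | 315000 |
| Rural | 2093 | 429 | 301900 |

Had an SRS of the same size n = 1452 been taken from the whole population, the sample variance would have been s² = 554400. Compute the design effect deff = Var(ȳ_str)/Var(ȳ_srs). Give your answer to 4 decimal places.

0.5198

Var(ȳ_str) = Σ Wₕ²(1−fₕ)sₕ²/nₕ with Wₕ = Nₕ/24304:
  Suburban: (7412/24304)²·(1−286/7412)·102000/286 = 31.890392
  Urban: (14799/24304)²·(1−737/14799)·315000/737 = 150.5799
  Rural: (2093/24304)²·(1−429/2093)·301900/429 = 4.1492811
  → Var(ȳ_str) = 186.61957.
Var(ȳ_srs) = (1 − 1452/24304)·554400/1452 = 359.00712.
deff = 186.61957 / 359.00712 = 0.5198.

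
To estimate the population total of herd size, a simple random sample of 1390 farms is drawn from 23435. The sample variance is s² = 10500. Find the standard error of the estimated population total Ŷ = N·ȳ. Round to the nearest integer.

Var(Ŷ) = N²·Var(ȳ) = N²·(1 − n/N)·s²/n.
f = 1390/23435 = 0.05931299; Var(ȳ) = 0.94068701·10500/1390 = 7.105909.
Var(Ŷ) = 23435² · 7.105909 = 3.9025597 × 10^9.
SE(Ŷ) = √(3.9025597 × 10^9) = 62470.

62470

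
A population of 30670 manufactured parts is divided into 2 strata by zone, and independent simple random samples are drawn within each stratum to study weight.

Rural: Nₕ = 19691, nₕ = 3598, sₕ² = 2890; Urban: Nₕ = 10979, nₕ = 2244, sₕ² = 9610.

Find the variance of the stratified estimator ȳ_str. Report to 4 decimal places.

Var(ȳ_str) = Σₕ Wₕ²(1 − fₕ)sₕ²/nₕ with Wₕ = Nₕ/N, N = 30670.
Rural: Wₕ = 0.64202804; term = 0.64202804²·(1 − 0.18272307)·2890/3598 = 0.27059135.
Urban: Wₕ = 0.35797196; term = 0.35797196²·(1 − 0.20439020)·9610/2244 = 0.43661503.
Sum = 0.70720638.

0.7072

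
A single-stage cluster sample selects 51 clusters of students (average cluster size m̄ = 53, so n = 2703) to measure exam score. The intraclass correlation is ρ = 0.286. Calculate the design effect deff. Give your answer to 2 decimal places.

15.87

deff = 1 + (53 − 1)·0.286 = 1 + 14.872 = 15.872.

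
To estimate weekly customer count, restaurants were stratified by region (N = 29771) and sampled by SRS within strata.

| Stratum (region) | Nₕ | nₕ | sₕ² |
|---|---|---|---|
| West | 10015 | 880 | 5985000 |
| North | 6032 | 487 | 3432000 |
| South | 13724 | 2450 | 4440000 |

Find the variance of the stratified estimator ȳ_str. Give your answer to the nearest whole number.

Var(ȳ_str) = Σₕ Wₕ²(1 − fₕ)sₕ²/nₕ with Wₕ = Nₕ/N, N = 29771.
West: Wₕ = 0.33640120; term = 0.33640120²·(1 − 0.08786820)·5985000/880 = 702.02753.
North: Wₕ = 0.20261328; term = 0.20261328²·(1 − 0.08073607)·3432000/487 = 265.94655.
South: Wₕ = 0.46098552; term = 0.46098552²·(1 − 0.17851938)·4440000/2450 = 316.36525.
Sum = 1284.3393.

1284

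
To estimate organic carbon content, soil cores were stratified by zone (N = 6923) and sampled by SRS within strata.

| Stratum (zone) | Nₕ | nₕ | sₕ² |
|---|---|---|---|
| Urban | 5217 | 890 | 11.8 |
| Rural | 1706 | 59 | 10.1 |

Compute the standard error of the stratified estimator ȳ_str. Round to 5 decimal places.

Var(ȳ_str) = Σₕ Wₕ²(1 − fₕ)sₕ²/nₕ with Wₕ = Nₕ/N, N = 6923.
Urban: Wₕ = 0.75357504; term = 0.75357504²·(1 − 0.17059613)·11.8/890 = 0.0062446927.
Rural: Wₕ = 0.24642496; term = 0.24642496²·(1 − 0.03458382)·10.1/59 = 0.010035831.
Sum = 0.016280524.
SE = √(0.016280524) = 0.12760.

0.12760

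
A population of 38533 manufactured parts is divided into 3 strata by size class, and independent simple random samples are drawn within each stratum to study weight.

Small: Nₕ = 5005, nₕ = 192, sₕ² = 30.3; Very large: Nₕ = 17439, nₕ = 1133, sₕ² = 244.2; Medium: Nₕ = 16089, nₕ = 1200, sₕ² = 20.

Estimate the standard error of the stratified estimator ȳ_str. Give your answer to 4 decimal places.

0.2157

Var(ȳ_str) = Σₕ Wₕ²(1 − fₕ)sₕ²/nₕ with Wₕ = Nₕ/N, N = 38533.
Small: Wₕ = 0.12988867; term = 0.12988867²·(1 − 0.03836164)·30.3/192 = 0.0025603285.
Very large: Wₕ = 0.45257312; term = 0.45257312²·(1 − 0.06496932)·244.2/1133 = 0.041278045.
Medium: Wₕ = 0.41753821; term = 0.41753821²·(1 − 0.07458512)·20/1200 = 0.0026889188.
Sum = 0.046527292.
SE = √(0.046527292) = 0.2157.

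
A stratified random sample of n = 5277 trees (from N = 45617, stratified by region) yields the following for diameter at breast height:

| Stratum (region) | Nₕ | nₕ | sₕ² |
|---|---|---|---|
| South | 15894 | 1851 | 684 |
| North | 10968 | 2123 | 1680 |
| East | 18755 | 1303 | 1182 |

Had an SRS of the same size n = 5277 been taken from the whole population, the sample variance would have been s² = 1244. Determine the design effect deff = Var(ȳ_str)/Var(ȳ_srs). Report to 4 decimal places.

Var(ȳ_str) = Σ Wₕ²(1−fₕ)sₕ²/nₕ with Wₕ = Nₕ/45617:
  South: (15894/45617)²·(1−1851/15894)·684/1851 = 0.039635957
  North: (10968/45617)²·(1−2123/10968)·1680/2123 = 0.036891909
  East: (18755/45617)²·(1−1303/18755)·1182/1303 = 0.14268617
  → Var(ȳ_str) = 0.21921404.
Var(ȳ_srs) = (1 − 5277/45617)·1244/5277 = 0.20846947.
deff = 0.21921404 / 0.20846947 = 1.0515.

1.0515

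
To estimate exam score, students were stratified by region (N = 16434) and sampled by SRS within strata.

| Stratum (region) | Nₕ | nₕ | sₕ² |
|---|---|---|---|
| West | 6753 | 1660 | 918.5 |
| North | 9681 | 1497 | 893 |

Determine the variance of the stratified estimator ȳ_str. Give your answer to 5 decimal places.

0.24546

Var(ȳ_str) = Σₕ Wₕ²(1 − fₕ)sₕ²/nₕ with Wₕ = Nₕ/N, N = 16434.
West: Wₕ = 0.41091639; term = 0.41091639²·(1 − 0.24581667)·918.5/1660 = 0.070461995.
North: Wₕ = 0.58908361; term = 0.58908361²·(1 − 0.15463279)·893/1497 = 0.17499633.
Sum = 0.24545833.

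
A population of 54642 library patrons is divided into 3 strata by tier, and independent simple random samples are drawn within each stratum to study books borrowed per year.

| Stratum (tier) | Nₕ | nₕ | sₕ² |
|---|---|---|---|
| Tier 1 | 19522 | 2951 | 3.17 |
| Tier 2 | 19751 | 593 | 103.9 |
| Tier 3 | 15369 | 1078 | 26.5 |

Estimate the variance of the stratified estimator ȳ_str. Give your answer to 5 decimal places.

Var(ȳ_str) = Σₕ Wₕ²(1 − fₕ)sₕ²/nₕ with Wₕ = Nₕ/N, N = 54642.
Tier 1: Wₕ = 0.35727096; term = 0.35727096²·(1 − 0.15116279)·3.17/2951 = 1.1638846 × 10^-4.
Tier 2: Wₕ = 0.36146188; term = 0.36146188²·(1 − 0.03002380)·103.9/593 = 0.022204804.
Tier 3: Wₕ = 0.28126716; term = 0.28126716²·(1 − 0.07014119)·26.5/1078 = 0.0018083487.
Sum = 0.024129541.

0.02413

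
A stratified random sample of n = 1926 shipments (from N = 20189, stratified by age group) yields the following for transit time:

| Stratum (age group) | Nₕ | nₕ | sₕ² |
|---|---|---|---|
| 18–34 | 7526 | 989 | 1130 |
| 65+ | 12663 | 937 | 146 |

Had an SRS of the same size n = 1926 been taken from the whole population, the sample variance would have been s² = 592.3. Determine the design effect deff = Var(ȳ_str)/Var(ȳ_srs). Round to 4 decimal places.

Var(ȳ_str) = Σ Wₕ²(1−fₕ)sₕ²/nₕ with Wₕ = Nₕ/20189:
  18–34: (7526/20189)²·(1−989/7526)·1130/989 = 0.13790983
  65+: (12663/20189)²·(1−937/12663)·146/937 = 0.056763628
  → Var(ȳ_str) = 0.19467346.
Var(ȳ_srs) = (1 − 1926/20189)·592.3/1926 = 0.2781908.
deff = 0.19467346 / 0.2781908 = 0.6998.

0.6998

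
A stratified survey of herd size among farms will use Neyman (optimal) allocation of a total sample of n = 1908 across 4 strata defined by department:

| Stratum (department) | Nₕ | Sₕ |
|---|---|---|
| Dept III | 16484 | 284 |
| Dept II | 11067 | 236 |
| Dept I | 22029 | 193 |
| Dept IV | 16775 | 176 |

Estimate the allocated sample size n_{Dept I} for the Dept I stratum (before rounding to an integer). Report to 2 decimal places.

Neyman allocation: nₕ = n·NₕSₕ / Σⱼ NⱼSⱼ.
Σ NⱼSⱼ = 16484·284 + 11067·236 + 22029·193 + 16775·176 = 1.4497265 × 10^7.
n_{Dept I} = 1908·22029·193 / (1.4497265 × 10^7) = 559.56.

559.56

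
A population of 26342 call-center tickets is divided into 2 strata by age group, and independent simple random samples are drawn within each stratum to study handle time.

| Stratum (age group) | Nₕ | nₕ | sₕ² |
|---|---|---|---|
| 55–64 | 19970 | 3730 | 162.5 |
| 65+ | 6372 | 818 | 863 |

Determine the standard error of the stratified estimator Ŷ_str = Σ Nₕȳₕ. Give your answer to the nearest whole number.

Var(Ŷ_str) = Σₕ Nₕ²(1 − fₕ)sₕ²/nₕ.
55–64: 19970²·(1 − 3730/19970)·162.5/3730 = 1.4128909 × 10^7.
65+: 6372²·(1 − 818/6372)·863/818 = 3.7336975 × 10^7.
Sum = 5.1465884 × 10^7.
SE = √(5.1465884 × 10^7) = 7174.

7174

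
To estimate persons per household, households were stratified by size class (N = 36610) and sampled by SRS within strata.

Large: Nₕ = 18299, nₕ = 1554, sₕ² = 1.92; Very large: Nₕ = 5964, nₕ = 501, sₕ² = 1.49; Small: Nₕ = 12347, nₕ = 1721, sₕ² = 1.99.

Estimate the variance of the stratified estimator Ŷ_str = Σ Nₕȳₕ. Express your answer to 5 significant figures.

627190

Var(Ŷ_str) = Σₕ Nₕ²(1 − fₕ)sₕ²/nₕ.
Large: 18299²·(1 − 1554/18299)·1.92/1554 = 378584.41.
Very large: 5964²·(1 − 501/5964)·1.49/501 = 96898.572.
Small: 12347²·(1 − 1721/12347)·1.99/1721 = 151706.25.
Sum = 627189.23.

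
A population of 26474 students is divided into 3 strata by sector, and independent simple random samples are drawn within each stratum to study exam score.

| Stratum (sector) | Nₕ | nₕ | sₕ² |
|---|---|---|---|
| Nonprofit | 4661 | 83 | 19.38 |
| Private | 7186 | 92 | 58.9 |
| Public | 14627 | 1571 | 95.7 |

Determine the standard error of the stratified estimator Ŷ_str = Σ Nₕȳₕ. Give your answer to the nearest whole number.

Var(Ŷ_str) = Σₕ Nₕ²(1 − fₕ)sₕ²/nₕ.
Nonprofit: 4661²·(1 − 83/4661)·19.38/83 = 4.982308 × 10^6.
Private: 7186²·(1 − 92/7186)·58.9/92 = 3.2636672 × 10^7.
Public: 14627²·(1 − 1571/14627)·95.7/1571 = 1.1633253 × 10^7.
Sum = 4.9252233 × 10^7.
SE = √(4.9252233 × 10^7) = 7018.

7018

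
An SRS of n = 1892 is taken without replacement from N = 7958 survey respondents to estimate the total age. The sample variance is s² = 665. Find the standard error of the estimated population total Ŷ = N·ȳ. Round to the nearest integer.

4119

Var(Ŷ) = N²·Var(ȳ) = N²·(1 − n/N)·s²/n.
f = 1892/7958 = 0.23774818; Var(ȳ) = 0.76225182·665/1892 = 0.26791621.
Var(Ŷ) = 7958² · 0.26791621 = 1.696707 × 10^7.
SE(Ŷ) = √(1.696707 × 10^7) = 4119.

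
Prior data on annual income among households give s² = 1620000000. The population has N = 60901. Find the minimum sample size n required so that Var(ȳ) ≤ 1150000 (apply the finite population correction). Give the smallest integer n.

Without fpc, n₀ = s²/D = 1620000000/1150000 = 1408.6957.
With fpc, (1 − n/N)·s²/n ≤ D requires n ≥ n₀/(1 + n₀/N) = 1408.6957/(1 + 1408.6957/60901) = 1376.8480.
Rounding up, n = 1377.

1377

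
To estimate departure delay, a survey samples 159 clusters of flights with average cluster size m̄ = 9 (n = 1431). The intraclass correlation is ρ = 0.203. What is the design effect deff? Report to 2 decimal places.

2.62

deff = 1 + (9 − 1)·0.203 = 1 + 1.624 = 2.624.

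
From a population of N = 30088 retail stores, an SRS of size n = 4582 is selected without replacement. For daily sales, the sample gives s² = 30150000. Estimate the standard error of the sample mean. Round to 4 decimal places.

Under SRS without replacement, Var(ȳ) = (1 − f)·s²/n with f = n/N = 4582/30088 = 0.15228663.
Var(ȳ) = (1 − 0.15228663)·30150000/4582 = 0.84771337·6580.096 = 5578.0354.
SE(ȳ) = √(5578.0354) = 74.6862.

74.6862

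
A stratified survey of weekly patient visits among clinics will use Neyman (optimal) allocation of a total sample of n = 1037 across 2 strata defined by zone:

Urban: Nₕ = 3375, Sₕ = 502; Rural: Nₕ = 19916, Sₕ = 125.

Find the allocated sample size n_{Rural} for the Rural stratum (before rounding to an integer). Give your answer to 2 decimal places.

Neyman allocation: nₕ = n·NₕSₕ / Σⱼ NⱼSⱼ.
Σ NⱼSⱼ = 3375·502 + 19916·125 = 4.18375 × 10^6.
n_{Rural} = 1037·19916·125 / (4.18375 × 10^6) = 617.06.

617.06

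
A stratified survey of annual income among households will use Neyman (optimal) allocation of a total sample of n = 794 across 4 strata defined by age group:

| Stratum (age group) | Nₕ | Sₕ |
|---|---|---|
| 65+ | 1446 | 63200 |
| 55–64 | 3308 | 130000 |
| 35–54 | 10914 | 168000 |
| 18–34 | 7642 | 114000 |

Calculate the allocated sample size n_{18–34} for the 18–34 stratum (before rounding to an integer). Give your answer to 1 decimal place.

214.4

Neyman allocation: nₕ = n·NₕSₕ / Σⱼ NⱼSⱼ.
Σ NⱼSⱼ = 1446·63200 + 3308·130000 + 10914·168000 + 7642·114000 = 3.2261672 × 10^9.
n_{18–34} = 794·7642·114000 / (3.2261672 × 10^9) = 214.4.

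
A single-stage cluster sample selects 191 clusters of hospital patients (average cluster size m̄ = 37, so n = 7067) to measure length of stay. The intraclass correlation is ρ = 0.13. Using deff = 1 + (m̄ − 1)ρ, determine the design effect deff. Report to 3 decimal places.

5.680

deff = 1 + (37 − 1)·0.13 = 1 + 4.68 = 5.68.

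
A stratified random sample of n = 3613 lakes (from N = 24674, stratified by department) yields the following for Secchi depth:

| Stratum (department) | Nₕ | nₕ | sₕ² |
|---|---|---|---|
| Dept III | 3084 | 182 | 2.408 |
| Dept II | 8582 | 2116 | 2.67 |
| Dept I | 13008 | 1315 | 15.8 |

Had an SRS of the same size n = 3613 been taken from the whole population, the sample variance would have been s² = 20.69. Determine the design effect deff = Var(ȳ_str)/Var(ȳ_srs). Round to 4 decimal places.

0.6774

Var(ȳ_str) = Σ Wₕ²(1−fₕ)sₕ²/nₕ with Wₕ = Nₕ/24674:
  Dept III: (3084/24674)²·(1−182/3084)·2.408/182 = 1.9449917 × 10^-4
  Dept II: (8582/24674)²·(1−2116/8582)·2.67/2116 = 1.1501135 × 10^-4
  Dept I: (13008/24674)²·(1−1315/13008)·15.8/1315 = 0.003001848
  → Var(ȳ_str) = 0.0033113585.
Var(ȳ_srs) = (1 − 3613/24674)·20.69/3613 = 0.0048880085.
deff = 0.0033113585 / 0.0048880085 = 0.6774.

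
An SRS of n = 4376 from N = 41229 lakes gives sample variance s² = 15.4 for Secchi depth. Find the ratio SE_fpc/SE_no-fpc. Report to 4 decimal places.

f = n/N = 4376/41229 = 0.10613888.
SE_no-fpc = √(s²/n) = 0.059322809; SE_fpc = √((1−f)s²/n) = 0.056086292.
Ratio = √(1−f) = 0.94544229.

0.9454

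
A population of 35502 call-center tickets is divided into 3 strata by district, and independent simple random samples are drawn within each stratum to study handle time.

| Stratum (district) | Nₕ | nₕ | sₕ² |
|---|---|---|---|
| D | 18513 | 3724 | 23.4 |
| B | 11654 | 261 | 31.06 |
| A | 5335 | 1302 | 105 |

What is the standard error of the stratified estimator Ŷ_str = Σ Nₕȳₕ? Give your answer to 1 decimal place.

Var(Ŷ_str) = Σₕ Nₕ²(1 − fₕ)sₕ²/nₕ.
D: 18513²·(1 − 3724/18513)·23.4/3724 = 1.7203697 × 10^6.
B: 11654²·(1 − 261/11654)·31.06/261 = 1.5800617 × 10^7.
A: 5335²·(1 − 1302/5335)·105/1302 = 1.7351657 × 10^6.
Sum = 1.9256152 × 10^7.
SE = √(1.9256152 × 10^7) = 4388.2.

4388.2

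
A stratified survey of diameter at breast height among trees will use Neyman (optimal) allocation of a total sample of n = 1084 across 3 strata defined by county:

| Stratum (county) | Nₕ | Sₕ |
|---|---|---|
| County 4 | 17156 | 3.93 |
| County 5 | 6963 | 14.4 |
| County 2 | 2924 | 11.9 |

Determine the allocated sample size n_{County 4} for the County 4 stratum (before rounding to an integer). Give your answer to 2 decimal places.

Neyman allocation: nₕ = n·NₕSₕ / Σⱼ NⱼSⱼ.
Σ NⱼSⱼ = 17156·3.93 + 6963·14.4 + 2924·11.9 = 202485.88.
n_{County 4} = 1084·17156·3.93 / 202485.88 = 360.95.

360.95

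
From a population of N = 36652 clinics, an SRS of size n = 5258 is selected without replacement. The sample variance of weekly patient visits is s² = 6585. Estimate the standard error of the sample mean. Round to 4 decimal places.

1.0357

Under SRS without replacement, Var(ȳ) = (1 − f)·s²/n with f = n/N = 5258/36652 = 0.14345738.
Var(ȳ) = (1 − 0.14345738)·6585/5258 = 0.85654262·1.2523773 = 1.0727146.
SE(ȳ) = √(1.0727146) = 1.0357.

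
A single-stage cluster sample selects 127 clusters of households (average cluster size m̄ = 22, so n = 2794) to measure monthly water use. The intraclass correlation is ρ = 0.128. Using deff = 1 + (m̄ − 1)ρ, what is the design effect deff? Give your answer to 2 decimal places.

3.69

deff = 1 + (22 − 1)·0.128 = 1 + 2.688 = 3.688.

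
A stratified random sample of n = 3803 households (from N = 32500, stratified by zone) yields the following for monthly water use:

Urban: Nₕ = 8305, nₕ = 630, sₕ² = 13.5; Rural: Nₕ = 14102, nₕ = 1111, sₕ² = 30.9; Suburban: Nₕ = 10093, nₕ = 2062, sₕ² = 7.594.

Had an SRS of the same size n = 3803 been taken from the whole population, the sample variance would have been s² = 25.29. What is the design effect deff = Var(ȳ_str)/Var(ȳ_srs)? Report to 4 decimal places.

Var(ȳ_str) = Σ Wₕ²(1−fₕ)sₕ²/nₕ with Wₕ = Nₕ/32500:
  Urban: (8305/32500)²·(1−630/8305)·13.5/630 = 0.0012931369
  Rural: (14102/32500)²·(1−1111/14102)·30.9/1111 = 0.0048239299
  Suburban: (10093/32500)²·(1−2062/10093)·7.594/2062 = 2.8262144 × 10^-4
  → Var(ȳ_str) = 0.0063996882.
Var(ȳ_srs) = (1 − 3803/32500)·25.29/3803 = 0.0058718593.
deff = 0.0063996882 / 0.0058718593 = 1.0899.

1.0899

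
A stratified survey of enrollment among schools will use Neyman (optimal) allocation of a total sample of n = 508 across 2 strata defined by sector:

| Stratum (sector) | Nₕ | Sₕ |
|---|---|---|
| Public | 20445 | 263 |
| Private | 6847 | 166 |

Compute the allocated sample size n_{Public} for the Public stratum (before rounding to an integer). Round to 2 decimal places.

419.36

Neyman allocation: nₕ = n·NₕSₕ / Σⱼ NⱼSⱼ.
Σ NⱼSⱼ = 20445·263 + 6847·166 = 6.513637 × 10^6.
n_{Public} = 508·20445·263 / (6.513637 × 10^6) = 419.36.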